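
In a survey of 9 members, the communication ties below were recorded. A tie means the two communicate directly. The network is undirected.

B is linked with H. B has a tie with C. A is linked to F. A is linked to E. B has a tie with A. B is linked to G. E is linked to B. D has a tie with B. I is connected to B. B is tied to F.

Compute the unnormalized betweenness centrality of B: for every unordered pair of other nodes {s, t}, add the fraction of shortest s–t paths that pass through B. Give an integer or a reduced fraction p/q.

Pairs whose geodesics pass through B — H–F: 1; H–D: 1; H–A: 1; H–E: 1; H–I: 1; H–C: 1; H–G: 1; F–D: 1; F–E: 1/2; F–I: 1; F–C: 1; F–G: 1; D–A: 1; D–E: 1 … (+12 more pairs).
All other pairs contribute 0.
Summing the contributions gives betweenness(B) = 51/2.

51/2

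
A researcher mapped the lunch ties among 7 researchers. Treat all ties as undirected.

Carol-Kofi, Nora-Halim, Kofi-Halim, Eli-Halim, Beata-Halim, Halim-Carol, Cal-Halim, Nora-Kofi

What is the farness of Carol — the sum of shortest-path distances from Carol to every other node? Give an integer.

Distances from Carol: Beata:2, Cal:2, Eli:2, Halim:1, Kofi:1, Nora:2.
Sum = 2 + 2 + 2 + 1 + 1 + 2 = 10.

10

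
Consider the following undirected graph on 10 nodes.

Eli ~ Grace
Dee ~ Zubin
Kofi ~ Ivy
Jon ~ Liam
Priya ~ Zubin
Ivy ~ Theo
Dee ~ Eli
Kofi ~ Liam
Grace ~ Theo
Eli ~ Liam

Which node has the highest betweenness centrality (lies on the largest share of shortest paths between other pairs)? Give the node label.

Unnormalized betweenness of each node: Dee:14, Eli:43/2, Grace:7, Ivy:5/2, Jon:0, Kofi:5, Liam:29/2, Priya:0, Theo:7/2, Zubin:8.
Eli has the largest value, 43/2, making it the main broker — the node through which the most shortest paths run.

Eli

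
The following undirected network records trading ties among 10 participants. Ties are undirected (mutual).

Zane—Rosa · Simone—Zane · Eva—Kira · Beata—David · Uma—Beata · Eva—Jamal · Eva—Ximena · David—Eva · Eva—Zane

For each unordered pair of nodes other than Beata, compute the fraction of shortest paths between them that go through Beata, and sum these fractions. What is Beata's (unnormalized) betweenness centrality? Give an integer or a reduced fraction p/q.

Pairs whose geodesics pass through Beata — David–Uma: 1; Zane–Uma: 1; Eva–Uma: 1; Ximena–Uma: 1; Rosa–Uma: 1; Uma–Kira: 1; Uma–Simone: 1; Uma–Jamal: 1.
All other pairs contribute 0.
Summing the contributions gives betweenness(Beata) = 8.

8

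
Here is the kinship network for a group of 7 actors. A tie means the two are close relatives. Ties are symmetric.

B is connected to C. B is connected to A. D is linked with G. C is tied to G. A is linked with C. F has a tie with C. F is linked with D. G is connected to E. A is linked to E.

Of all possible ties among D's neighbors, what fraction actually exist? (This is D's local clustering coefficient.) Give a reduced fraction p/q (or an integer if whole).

D's neighbors: F and G (k = 2).
Possible neighbor pairs: C(2,2) = 1. Edges among them: none → e = 0.
Clustering(D) = 0/1.

0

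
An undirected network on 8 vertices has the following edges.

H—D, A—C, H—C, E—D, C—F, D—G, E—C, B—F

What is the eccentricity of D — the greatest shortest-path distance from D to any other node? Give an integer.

Distances from D: A:3, B:4, C:2, E:1, F:3, G:1, H:1.
The largest is 4 (to B), so the eccentricity of D is 4.

4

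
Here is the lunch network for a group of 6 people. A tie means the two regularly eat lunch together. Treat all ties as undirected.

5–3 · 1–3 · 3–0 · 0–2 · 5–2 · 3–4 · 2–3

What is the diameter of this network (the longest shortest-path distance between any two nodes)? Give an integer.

Eccentricity of each node (its greatest distance to any other): 0:2, 1:2, 2:2, 3:1, 4:2, 5:2.
The maximum eccentricity is 2, realized for instance by the pair 4–2 via 4 – 3 – 2. So the diameter is 2.

2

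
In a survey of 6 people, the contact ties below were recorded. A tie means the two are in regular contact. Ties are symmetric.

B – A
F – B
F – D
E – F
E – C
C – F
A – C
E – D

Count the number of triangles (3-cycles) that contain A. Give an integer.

0

A's neighbors are B and C, but none of them are tied to each other, so no triangle contains A.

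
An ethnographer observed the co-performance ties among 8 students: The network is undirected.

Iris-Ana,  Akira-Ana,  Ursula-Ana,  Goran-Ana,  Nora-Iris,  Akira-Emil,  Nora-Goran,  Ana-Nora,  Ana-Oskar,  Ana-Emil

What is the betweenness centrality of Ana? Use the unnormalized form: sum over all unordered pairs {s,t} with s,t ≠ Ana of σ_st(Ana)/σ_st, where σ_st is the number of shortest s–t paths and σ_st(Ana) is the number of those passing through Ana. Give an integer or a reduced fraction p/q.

Pairs whose geodesics pass through Ana — Iris–Ursula: 1; Iris–Akira: 1; Iris–Goran: 1/2; Iris–Emil: 1; Iris–Oskar: 1; Ursula–Akira: 1; Ursula–Nora: 1; Ursula–Goran: 1; Ursula–Emil: 1; Ursula–Oskar: 1; Akira–Nora: 1; Akira–Goran: 1; Akira–Oskar: 1; Nora–Emil: 1 … (+4 more pairs).
All other pairs contribute 0.
Summing the contributions gives betweenness(Ana) = 35/2.

35/2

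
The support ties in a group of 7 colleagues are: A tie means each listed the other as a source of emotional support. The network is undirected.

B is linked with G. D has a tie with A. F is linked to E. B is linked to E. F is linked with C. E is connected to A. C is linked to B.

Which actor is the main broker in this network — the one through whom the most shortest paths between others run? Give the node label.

E

Unnormalized betweenness of each node: A:5, B:13/2, C:1, D:0, E:9, F:3/2, G:0.
E has the largest value, 9, making it the main broker — the node through which the most shortest paths run.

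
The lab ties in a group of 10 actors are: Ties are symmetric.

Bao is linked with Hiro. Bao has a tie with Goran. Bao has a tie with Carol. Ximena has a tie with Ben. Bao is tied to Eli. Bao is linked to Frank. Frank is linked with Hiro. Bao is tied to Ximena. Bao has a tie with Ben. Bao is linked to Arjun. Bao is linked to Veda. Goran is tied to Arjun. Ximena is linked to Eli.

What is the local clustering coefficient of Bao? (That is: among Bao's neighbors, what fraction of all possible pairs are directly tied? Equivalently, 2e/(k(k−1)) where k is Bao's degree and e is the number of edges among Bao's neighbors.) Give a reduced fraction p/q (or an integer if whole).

1/9

Bao's neighbors: Arjun, Ben, Carol, Eli, Frank, Goran, Hiro, Veda, and Ximena (k = 9).
Possible neighbor pairs: C(9,2) = 36. Edges among them: Arjun–Goran, Ben–Ximena, Eli–Ximena, Frank–Hiro → e = 4.
Clustering(Bao) = 4/36 = 1/9.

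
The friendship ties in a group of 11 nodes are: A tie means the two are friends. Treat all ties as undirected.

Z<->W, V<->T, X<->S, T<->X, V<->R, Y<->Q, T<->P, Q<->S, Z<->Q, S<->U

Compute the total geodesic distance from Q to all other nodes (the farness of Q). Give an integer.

25

Distances from Q: P:4, R:5, S:1, T:3, U:2, V:4, W:2, X:2, Y:1, Z:1.
Sum = 4 + 5 + 1 + 3 + 2 + 4 + 2 + 2 + 1 + 1 = 25.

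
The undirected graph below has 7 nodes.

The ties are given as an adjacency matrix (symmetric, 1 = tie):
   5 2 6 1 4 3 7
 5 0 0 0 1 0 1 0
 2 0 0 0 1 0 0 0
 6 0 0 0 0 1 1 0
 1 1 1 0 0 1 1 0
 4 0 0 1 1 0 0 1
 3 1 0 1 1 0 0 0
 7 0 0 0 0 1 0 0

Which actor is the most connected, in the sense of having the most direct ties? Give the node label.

Degrees — 1:4, 2:1, 3:3, 4:3, 5:2, 6:2, 7:1.
The maximum is 4, attained only by 1.

1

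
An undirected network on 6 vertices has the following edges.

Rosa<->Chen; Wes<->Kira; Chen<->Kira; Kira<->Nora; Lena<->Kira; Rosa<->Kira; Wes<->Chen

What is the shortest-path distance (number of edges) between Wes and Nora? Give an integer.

One shortest route is Wes – Kira – Nora, which uses 2 edges, and Wes and Nora are not directly tied, so nothing shorter exists. So d(Wes,Nora) = 2.

2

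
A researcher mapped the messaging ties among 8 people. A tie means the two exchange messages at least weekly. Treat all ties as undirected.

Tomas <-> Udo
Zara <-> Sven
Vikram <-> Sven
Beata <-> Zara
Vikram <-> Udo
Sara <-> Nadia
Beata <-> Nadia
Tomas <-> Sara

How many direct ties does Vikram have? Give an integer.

2

Vikram is directly tied to Sven and Udo. That is 2 neighbors, so the degree of Vikram is 2.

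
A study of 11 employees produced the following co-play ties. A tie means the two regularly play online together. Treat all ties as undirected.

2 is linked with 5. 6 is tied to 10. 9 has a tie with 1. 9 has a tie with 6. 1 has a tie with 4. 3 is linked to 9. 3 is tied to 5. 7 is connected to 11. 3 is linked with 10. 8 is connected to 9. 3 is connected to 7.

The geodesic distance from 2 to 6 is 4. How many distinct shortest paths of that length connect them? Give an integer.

The shortest distance is 4. The length-4 paths are: 2–5–3–9–6; 2–5–3–10–6.
That gives 2 distinct shortest paths.

2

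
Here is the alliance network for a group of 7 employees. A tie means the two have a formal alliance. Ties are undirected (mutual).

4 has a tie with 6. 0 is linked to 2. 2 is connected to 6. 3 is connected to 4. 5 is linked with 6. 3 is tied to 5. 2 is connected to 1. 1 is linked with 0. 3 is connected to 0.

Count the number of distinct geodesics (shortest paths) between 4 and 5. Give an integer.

2

The shortest distance is 2. The length-2 paths are: 4–6–5; 4–3–5.
That gives 2 distinct shortest paths.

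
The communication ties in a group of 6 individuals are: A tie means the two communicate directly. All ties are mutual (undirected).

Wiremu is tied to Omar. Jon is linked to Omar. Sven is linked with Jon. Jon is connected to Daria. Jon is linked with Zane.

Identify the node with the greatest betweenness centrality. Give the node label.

Unnormalized betweenness of each node: Daria:0, Jon:9, Omar:4, Sven:0, Wiremu:0, Zane:0.
Jon has the largest value, 9, making it the main broker — the node through which the most shortest paths run.

Jon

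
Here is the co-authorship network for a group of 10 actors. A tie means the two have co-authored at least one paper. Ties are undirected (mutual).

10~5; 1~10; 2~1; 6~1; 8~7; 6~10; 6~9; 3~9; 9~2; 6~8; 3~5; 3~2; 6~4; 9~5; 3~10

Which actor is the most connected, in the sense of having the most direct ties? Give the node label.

6

Degrees — 1:3, 2:3, 3:4, 4:1, 5:3, 6:5, 7:1, 8:2, 9:4, 10:4.
The maximum is 5, attained only by 6.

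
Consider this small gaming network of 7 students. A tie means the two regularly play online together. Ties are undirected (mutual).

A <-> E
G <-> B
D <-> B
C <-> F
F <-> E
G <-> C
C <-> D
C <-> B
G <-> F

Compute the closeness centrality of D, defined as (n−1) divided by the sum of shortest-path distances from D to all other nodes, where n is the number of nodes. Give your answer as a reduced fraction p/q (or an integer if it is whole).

6/13

Distances from D: A:4, B:1, C:1, E:3, F:2, G:2. Sum = 13.
n = 7, so closeness = 6/13.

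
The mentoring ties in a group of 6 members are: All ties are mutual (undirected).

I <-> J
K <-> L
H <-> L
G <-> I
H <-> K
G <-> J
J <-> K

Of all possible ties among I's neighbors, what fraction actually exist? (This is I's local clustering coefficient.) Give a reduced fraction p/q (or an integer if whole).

1

I's neighbors: G and J (k = 2).
Possible neighbor pairs: C(2,2) = 1. Edges among them: G–J → e = 1.
Clustering(I) = 1/1.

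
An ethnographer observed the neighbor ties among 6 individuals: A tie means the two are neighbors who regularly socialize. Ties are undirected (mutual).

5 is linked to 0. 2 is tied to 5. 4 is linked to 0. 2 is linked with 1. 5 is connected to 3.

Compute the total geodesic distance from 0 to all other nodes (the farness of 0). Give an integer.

Distances from 0: 1:3, 2:2, 3:2, 4:1, 5:1.
Sum = 3 + 2 + 2 + 1 + 1 = 9.

9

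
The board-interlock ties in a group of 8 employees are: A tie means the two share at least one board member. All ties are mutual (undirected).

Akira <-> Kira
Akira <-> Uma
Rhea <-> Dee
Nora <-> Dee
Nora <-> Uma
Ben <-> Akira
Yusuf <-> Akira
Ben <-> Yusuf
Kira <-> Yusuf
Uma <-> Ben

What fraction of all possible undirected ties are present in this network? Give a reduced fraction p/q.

There are 10 edges and 8 nodes, so the maximum possible is C(8,2) = 28.
Density = 10/28 = 5/14.

5/14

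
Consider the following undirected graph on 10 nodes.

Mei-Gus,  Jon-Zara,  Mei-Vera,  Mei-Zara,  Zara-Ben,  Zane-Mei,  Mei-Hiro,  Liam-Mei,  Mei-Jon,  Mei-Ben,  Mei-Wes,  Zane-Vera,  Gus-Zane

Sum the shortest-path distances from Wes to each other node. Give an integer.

17

Distances from Wes: Ben:2, Gus:2, Hiro:2, Jon:2, Liam:2, Mei:1, Vera:2, Zane:2, Zara:2.
Sum = 2 + 2 + 2 + 2 + 2 + 1 + 2 + 2 + 2 = 17.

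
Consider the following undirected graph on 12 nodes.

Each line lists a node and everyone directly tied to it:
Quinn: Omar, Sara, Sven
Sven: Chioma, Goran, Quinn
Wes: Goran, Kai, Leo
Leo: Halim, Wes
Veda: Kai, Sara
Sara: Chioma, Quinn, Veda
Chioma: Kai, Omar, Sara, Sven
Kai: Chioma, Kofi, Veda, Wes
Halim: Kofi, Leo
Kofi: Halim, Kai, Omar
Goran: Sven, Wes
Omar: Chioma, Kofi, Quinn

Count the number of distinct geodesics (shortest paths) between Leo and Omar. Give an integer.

1

The shortest distance is 3, and the only length-3 path is Leo–Halim–Kofi–Omar. So there is exactly 1 shortest path.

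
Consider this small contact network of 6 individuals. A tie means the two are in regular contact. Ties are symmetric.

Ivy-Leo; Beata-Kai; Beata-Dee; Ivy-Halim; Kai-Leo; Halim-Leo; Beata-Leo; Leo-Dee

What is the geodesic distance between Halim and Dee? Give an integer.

One shortest route is Halim – Leo – Dee, which uses 2 edges, and Halim and Dee are not directly tied, so nothing shorter exists. So d(Halim,Dee) = 2.

2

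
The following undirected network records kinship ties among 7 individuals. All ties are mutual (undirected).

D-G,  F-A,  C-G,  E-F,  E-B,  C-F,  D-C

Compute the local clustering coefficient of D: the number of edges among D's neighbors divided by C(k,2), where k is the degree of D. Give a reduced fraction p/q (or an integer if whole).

1

D's neighbors: C and G (k = 2).
Possible neighbor pairs: C(2,2) = 1. Edges among them: C–G → e = 1.
Clustering(D) = 1/1.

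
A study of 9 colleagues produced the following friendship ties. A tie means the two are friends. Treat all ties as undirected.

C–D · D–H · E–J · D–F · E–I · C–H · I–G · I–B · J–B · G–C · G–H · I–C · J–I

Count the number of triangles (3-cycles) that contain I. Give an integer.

3

I's neighbors: B, C, E, G, and J.
Neighbor pairs that are themselves tied: I–B–J; I–C–G; I–E–J. Each forms one triangle with I, for 3 in total.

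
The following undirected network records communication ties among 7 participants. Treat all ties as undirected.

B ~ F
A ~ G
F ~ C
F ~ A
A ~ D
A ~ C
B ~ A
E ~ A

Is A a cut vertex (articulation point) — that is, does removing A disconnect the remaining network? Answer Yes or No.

Removing A leaves {B, C, and F} with no path to {G}, so the network splits into 4 components. A is a cut vertex.

Yes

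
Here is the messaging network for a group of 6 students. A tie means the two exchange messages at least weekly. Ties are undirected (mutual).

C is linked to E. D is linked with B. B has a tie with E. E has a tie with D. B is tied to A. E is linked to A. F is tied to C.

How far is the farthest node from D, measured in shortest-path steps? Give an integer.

3

Distances from D: A:2, B:1, C:2, E:1, F:3.
The largest is 3 (to F), so the eccentricity of D is 3.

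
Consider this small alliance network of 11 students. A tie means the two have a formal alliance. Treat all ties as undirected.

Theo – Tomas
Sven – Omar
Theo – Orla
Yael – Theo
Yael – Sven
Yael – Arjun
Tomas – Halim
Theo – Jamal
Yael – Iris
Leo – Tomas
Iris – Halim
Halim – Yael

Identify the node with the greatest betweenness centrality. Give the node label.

Unnormalized betweenness of each node: Arjun:0, Halim:6, Iris:0, Jamal:0, Leo:0, Omar:0, Orla:0, Sven:9, Theo:21, Tomas:21/2, Yael:55/2.
Yael has the largest value, 55/2, making it the main broker — the node through which the most shortest paths run.

Yael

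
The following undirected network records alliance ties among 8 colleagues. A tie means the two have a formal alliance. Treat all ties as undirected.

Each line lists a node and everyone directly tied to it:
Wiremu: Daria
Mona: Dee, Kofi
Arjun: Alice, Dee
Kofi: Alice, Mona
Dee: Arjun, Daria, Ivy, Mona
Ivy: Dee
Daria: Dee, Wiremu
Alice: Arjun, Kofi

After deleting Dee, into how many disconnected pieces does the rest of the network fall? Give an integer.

3

Without Dee, the remaining ties split the others into: {Daria, Wiremu}; {Ivy}; {Alice, Arjun, Kofi, Mona}.
That's 3 separate components.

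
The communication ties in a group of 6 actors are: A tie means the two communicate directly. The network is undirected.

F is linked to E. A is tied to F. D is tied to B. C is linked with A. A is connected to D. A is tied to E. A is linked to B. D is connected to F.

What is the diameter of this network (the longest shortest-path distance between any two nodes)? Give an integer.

Eccentricity of each node (its greatest distance to any other): A:1, B:2, C:2, D:2, E:2, F:2.
The maximum eccentricity is 2, realized for instance by the pair F–B via F – A – B. So the diameter is 2.

2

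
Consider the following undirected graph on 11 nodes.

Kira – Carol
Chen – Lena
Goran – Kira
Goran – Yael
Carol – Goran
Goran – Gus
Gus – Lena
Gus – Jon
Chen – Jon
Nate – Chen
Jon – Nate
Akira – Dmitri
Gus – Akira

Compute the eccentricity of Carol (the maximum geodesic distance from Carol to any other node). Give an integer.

4

Distances from Carol: Akira:3, Chen:4, Dmitri:4, Goran:1, Gus:2, Jon:3, Kira:1, Lena:3, Nate:4, Yael:2.
The largest is 4 (to Nate, Chen, and Dmitri), so the eccentricity of Carol is 4.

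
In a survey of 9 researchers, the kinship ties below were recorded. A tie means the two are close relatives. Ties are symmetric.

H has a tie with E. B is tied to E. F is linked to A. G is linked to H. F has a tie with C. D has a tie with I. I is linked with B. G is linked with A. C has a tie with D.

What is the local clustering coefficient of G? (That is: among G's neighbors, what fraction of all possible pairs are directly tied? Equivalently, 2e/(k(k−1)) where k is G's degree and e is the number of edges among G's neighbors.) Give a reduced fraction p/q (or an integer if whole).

G's neighbors: A and H (k = 2).
Possible neighbor pairs: C(2,2) = 1. Edges among them: none → e = 0.
Clustering(G) = 0/1.

0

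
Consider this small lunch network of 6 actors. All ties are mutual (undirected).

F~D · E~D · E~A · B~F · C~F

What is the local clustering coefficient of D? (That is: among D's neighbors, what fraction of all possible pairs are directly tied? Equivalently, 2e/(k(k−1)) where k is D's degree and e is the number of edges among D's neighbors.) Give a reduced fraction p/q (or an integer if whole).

D's neighbors: E and F (k = 2).
Possible neighbor pairs: C(2,2) = 1. Edges among them: none → e = 0.
Clustering(D) = 0/1.

0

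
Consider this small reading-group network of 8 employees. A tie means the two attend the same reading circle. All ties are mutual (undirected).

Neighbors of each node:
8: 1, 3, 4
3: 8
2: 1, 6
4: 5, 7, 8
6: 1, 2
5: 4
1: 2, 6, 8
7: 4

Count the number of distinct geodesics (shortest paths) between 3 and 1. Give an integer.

The shortest distance is 2, and the only length-2 path is 3–8–1. So there is exactly 1 shortest path.

1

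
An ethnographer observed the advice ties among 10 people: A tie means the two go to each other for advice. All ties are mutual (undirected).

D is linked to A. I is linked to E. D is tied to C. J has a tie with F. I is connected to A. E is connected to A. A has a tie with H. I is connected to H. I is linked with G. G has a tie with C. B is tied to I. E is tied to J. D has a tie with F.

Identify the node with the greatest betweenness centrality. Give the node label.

Unnormalized betweenness of each node: A:8, B:0, C:2, D:8, E:6, F:2, G:3, H:0, I:14, J:2.
I has the largest value, 14, making it the main broker — the node through which the most shortest paths run.

I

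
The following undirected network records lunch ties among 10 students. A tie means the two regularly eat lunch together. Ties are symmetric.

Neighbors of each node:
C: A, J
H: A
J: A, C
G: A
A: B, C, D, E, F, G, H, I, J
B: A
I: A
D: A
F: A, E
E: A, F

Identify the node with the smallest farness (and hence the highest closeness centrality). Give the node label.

A

Farness (sum of distances to all others) for each node — A:9, B:17, C:16, D:17, E:16, F:16, G:17, H:17, I:17, J:16.
The smallest farness is 9, for A, so A has the highest closeness.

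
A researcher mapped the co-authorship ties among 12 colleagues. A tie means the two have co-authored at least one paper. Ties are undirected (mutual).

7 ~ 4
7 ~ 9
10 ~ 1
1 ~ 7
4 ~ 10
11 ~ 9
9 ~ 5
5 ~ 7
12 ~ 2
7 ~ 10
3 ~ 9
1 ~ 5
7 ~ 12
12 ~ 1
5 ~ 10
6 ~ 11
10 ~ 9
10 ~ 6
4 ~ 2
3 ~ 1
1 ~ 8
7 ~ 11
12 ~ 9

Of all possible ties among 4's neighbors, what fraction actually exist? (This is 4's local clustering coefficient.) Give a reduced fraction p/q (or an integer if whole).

1/3

4's neighbors: 2, 7, and 10 (k = 3).
Possible neighbor pairs: C(3,2) = 3. Edges among them: 7–10 → e = 1.
Clustering(4) = 1/3.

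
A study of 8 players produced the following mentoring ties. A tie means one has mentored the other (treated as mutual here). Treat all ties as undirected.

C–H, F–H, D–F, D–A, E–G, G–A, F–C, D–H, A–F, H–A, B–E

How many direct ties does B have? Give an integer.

1

B is directly tied to E. That is 1 neighbor, so the degree of B is 1.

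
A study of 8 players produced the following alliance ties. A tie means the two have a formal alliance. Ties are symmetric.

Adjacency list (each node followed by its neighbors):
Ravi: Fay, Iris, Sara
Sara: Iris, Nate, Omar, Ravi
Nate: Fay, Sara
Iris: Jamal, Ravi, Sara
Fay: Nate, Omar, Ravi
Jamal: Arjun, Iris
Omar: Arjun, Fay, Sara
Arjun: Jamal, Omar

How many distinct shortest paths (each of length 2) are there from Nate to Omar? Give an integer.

The shortest distance is 2. The length-2 paths are: Nate–Fay–Omar; Nate–Sara–Omar.
That gives 2 distinct shortest paths.

2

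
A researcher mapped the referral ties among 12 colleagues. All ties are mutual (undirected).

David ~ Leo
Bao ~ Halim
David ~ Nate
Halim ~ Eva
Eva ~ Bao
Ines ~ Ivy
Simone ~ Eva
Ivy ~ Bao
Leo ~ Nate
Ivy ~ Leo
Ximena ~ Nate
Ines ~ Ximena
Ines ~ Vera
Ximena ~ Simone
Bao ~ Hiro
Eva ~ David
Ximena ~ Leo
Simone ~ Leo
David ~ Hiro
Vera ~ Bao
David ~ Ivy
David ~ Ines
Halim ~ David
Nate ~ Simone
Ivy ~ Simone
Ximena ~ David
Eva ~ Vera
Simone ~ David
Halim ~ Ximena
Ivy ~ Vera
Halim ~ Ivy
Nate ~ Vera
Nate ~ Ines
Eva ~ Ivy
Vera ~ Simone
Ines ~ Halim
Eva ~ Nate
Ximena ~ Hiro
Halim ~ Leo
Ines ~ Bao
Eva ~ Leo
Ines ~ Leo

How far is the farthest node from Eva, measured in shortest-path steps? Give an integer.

2

Distances from Eva: Bao:1, David:1, Halim:1, Hiro:2, Ines:2, Ivy:1, Leo:1, Nate:1, Simone:1, Vera:1, Ximena:2.
The largest is 2 (to Ines, Ximena, and Hiro), so the eccentricity of Eva is 2.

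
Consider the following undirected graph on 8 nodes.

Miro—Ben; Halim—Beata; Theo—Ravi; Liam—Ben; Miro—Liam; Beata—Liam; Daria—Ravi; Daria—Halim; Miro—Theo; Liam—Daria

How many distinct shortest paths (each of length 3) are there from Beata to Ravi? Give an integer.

2

The shortest distance is 3. The length-3 paths are: Beata–Liam–Daria–Ravi; Beata–Halim–Daria–Ravi.
That gives 2 distinct shortest paths.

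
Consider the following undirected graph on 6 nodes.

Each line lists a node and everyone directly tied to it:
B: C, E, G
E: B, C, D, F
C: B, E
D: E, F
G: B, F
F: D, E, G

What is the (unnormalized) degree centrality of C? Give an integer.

2

C is directly tied to B and E. That is 2 neighbors, so the degree of C is 2.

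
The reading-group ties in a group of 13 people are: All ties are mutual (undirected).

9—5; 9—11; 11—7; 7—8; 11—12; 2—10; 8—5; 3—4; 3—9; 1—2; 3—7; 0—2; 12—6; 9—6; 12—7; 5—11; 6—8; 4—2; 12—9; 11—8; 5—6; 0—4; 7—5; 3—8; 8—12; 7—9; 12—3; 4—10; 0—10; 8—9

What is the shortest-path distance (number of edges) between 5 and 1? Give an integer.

5

One shortest route is 5 – 9 – 3 – 4 – 2 – 1, which uses 5 edges, and at distance 4 from 5 we only reach {0, 2, 10}, which does not include 1. So d(5,1) = 5.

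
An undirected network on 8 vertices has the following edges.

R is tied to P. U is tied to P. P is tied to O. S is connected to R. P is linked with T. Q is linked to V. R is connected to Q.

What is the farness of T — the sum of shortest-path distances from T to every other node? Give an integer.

Distances from T: O:2, P:1, Q:3, R:2, S:3, U:2, V:4.
Sum = 2 + 1 + 3 + 2 + 3 + 2 + 4 = 17.

17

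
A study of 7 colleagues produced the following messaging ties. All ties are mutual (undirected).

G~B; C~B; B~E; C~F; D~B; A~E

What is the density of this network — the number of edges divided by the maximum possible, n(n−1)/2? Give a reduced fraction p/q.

There are 6 edges and 7 nodes, so the maximum possible is C(7,2) = 21.
Density = 6/21 = 2/7.

2/7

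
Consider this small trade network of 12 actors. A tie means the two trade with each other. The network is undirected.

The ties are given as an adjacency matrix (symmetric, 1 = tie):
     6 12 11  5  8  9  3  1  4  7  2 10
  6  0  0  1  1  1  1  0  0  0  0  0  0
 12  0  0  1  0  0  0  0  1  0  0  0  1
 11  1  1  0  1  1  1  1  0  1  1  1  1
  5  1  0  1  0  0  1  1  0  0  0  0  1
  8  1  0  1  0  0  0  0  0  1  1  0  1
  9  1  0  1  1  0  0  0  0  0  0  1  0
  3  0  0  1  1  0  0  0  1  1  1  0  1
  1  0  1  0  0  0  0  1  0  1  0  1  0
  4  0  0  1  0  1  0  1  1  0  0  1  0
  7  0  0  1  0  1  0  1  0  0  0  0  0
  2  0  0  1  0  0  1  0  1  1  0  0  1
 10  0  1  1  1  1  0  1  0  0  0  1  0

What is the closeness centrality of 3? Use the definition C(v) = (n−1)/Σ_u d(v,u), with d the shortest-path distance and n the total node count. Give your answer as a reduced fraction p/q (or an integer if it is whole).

Distances from 3: 1:1, 2:2, 4:1, 5:1, 6:2, 7:1, 8:2, 9:2, 10:1, 11:1, 12:2. Sum = 16.
n = 12, so closeness = 11/16.

11/16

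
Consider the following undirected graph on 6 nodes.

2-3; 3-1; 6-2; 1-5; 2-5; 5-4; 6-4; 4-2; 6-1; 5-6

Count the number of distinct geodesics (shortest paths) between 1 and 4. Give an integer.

2

The shortest distance is 2. The length-2 paths are: 1–6–4; 1–5–4.
That gives 2 distinct shortest paths.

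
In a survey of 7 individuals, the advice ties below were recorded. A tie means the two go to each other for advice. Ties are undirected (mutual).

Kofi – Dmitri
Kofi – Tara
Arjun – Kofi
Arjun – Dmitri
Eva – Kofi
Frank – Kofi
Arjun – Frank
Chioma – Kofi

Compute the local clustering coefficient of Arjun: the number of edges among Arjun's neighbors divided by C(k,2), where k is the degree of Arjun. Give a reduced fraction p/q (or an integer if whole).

2/3

Arjun's neighbors: Dmitri, Frank, and Kofi (k = 3).
Possible neighbor pairs: C(3,2) = 3. Edges among them: Dmitri–Kofi, Frank–Kofi → e = 2.
Clustering(Arjun) = 2/3.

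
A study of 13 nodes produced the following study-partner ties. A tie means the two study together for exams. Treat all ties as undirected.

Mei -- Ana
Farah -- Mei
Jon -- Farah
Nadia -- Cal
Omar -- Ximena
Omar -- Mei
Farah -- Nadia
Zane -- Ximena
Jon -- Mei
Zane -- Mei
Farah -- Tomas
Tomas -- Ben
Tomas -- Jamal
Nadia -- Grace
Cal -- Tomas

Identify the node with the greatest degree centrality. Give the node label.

Mei

Degrees — Ana:1, Ben:1, Cal:2, Farah:4, Grace:1, Jamal:1, Jon:2, Mei:5, Nadia:3, Omar:2, Tomas:4, Ximena:2, Zane:2.
The maximum is 5, attained only by Mei.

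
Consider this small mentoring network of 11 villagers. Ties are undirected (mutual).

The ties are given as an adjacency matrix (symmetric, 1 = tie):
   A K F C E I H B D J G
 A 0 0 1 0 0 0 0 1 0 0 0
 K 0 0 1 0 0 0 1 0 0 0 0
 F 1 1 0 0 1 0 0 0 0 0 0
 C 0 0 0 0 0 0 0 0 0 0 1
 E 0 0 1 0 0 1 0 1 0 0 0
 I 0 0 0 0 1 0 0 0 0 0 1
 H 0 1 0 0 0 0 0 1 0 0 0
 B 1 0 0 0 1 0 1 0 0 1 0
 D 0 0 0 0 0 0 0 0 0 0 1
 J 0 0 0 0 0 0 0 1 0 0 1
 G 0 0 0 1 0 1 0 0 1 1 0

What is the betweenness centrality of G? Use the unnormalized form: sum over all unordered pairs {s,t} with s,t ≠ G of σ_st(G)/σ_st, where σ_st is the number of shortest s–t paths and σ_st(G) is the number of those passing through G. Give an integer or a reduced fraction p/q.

Pairs whose geodesics pass through G — A–C: 1; A–D: 1; K–C: 2/2; K–D: 2/2; F–C: 1; F–D: 1; C–E: 1; C–I: 1; C–H: 1; C–B: 1; C–D: 1; C–J: 1; E–D: 1; I–D: 1 … (+4 more pairs).
All other pairs contribute 0.
Summing the contributions gives betweenness(G) = 18.

18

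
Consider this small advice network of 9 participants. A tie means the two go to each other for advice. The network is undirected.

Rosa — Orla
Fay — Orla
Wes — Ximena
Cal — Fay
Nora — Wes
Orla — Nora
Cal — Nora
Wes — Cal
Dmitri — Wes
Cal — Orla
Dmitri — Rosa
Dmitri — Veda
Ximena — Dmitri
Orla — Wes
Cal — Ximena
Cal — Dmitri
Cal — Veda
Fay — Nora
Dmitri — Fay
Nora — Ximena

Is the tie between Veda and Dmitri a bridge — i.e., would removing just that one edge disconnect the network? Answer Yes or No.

Even without that edge, Veda still reaches Dmitri via Veda – Cal – Dmitri, so the network stays connected. Not a bridge.

No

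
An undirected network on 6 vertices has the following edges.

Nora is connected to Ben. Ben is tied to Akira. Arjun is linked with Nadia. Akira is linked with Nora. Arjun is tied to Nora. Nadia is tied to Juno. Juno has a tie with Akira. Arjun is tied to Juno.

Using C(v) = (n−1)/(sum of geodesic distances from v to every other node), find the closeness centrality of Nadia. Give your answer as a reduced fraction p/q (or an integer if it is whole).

5/9

Distances from Nadia: Akira:2, Arjun:1, Ben:3, Juno:1, Nora:2. Sum = 9.
n = 6, so closeness = 5/9.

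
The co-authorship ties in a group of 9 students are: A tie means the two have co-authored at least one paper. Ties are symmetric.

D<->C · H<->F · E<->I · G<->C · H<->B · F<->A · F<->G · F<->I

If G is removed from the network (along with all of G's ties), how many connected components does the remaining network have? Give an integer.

2

Without G, the remaining ties split the others into: {A, B, E, F, H, I}; {C, D}.
That's 2 separate components.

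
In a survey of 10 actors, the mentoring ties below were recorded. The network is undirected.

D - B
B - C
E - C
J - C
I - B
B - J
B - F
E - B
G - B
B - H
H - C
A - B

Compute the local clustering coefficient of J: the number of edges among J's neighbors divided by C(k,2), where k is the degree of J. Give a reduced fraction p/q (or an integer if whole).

1

J's neighbors: B and C (k = 2).
Possible neighbor pairs: C(2,2) = 1. Edges among them: B–C → e = 1.
Clustering(J) = 1/1.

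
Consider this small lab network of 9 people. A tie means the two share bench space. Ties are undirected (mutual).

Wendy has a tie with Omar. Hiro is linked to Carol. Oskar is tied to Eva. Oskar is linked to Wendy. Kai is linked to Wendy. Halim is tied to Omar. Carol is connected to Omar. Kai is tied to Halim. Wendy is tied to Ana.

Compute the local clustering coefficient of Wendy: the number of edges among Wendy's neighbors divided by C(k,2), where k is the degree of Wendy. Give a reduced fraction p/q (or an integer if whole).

0

Wendy's neighbors: Ana, Kai, Omar, and Oskar (k = 4).
Possible neighbor pairs: C(4,2) = 6. Edges among them: none → e = 0.
Clustering(Wendy) = 0/6 = 0.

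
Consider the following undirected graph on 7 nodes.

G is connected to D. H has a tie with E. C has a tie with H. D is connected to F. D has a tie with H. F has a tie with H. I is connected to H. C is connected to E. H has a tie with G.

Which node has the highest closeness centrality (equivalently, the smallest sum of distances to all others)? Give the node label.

H

Farness (sum of distances to all others) for each node — C:10, D:9, E:10, F:10, G:10, H:6, I:11.
The smallest farness is 6, for H, so H has the highest closeness.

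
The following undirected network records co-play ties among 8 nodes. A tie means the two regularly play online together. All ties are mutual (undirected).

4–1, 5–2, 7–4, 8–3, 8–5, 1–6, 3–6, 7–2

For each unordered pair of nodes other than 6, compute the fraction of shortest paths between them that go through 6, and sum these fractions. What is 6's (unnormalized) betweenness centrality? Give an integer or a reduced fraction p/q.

Pairs whose geodesics pass through 6 — 8–4: 1/2; 8–1: 1; 5–1: 1/2; 7–3: 1/2; 4–3: 1; 1–3: 1.
All other pairs contribute 0.
Summing the contributions gives betweenness(6) = 9/2.

9/2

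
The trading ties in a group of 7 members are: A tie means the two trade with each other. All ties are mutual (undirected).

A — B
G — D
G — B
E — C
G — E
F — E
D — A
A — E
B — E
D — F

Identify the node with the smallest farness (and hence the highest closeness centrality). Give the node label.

E

Farness (sum of distances to all others) for each node — A:9, B:9, C:12, D:10, E:7, F:10, G:9.
The smallest farness is 7, for E, so E has the highest closeness.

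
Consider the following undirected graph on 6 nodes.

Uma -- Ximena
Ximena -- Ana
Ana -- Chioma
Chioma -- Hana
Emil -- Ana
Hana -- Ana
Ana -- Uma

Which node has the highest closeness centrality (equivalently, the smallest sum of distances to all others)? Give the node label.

Farness (sum of distances to all others) for each node — Ana:5, Chioma:8, Emil:9, Hana:8, Uma:8, Ximena:8.
The smallest farness is 5, for Ana, so Ana has the highest closeness.

Ana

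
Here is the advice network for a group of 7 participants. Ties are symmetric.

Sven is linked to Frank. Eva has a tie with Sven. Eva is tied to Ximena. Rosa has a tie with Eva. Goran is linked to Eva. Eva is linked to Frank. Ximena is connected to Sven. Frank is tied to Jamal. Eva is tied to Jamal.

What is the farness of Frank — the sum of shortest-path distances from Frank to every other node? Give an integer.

Distances from Frank: Eva:1, Goran:2, Jamal:1, Rosa:2, Sven:1, Ximena:2.
Sum = 1 + 2 + 1 + 2 + 1 + 2 = 9.

9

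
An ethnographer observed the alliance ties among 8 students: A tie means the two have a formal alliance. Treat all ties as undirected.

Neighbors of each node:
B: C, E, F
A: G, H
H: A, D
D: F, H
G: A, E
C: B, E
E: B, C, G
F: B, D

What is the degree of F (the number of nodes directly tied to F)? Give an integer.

2

F is directly tied to B and D. That is 2 neighbors, so the degree of F is 2.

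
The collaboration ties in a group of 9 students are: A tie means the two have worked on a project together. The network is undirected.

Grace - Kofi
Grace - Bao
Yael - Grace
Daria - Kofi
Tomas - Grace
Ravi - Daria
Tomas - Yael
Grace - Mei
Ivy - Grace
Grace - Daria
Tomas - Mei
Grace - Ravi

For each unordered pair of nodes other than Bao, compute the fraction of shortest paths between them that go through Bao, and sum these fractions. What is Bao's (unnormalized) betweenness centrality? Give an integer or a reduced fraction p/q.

0

No shortest path between any pair of other nodes passes through Bao.
Summing the contributions gives betweenness(Bao) = 0.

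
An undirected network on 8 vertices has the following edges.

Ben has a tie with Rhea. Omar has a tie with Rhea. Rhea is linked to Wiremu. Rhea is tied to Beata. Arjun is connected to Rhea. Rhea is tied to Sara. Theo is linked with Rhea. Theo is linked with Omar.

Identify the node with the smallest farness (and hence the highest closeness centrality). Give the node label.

Rhea

Farness (sum of distances to all others) for each node — Arjun:13, Beata:13, Ben:13, Omar:12, Rhea:7, Sara:13, Theo:12, Wiremu:13.
The smallest farness is 7, for Rhea, so Rhea has the highest closeness.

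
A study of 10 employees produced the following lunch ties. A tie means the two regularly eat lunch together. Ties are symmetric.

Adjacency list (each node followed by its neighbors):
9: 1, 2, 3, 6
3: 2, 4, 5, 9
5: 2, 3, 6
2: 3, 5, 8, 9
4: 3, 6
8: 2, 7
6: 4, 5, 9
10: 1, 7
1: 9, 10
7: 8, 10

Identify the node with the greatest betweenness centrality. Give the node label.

Unnormalized betweenness of each node: 1:73/12, 2:65/6, 3:71/12, 4:1/3, 5:5/3, 6:35/12, 7:9/4, 8:71/12, 9:47/4, 10:7/3.
9 has the largest value, 47/4, making it the main broker — the node through which the most shortest paths run.

9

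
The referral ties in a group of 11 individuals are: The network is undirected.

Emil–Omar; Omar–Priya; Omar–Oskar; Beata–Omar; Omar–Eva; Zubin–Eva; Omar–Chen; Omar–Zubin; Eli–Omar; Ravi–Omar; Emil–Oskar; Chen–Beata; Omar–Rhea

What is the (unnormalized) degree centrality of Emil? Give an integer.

Emil is directly tied to Omar and Oskar. That is 2 neighbors, so the degree of Emil is 2.

2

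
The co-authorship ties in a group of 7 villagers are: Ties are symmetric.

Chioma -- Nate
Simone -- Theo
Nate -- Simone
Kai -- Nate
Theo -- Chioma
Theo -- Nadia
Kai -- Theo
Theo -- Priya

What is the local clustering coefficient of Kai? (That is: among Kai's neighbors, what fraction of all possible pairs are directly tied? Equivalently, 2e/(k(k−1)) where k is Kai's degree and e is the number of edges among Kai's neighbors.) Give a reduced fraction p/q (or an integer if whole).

Kai's neighbors: Nate and Theo (k = 2).
Possible neighbor pairs: C(2,2) = 1. Edges among them: none → e = 0.
Clustering(Kai) = 0/1.

0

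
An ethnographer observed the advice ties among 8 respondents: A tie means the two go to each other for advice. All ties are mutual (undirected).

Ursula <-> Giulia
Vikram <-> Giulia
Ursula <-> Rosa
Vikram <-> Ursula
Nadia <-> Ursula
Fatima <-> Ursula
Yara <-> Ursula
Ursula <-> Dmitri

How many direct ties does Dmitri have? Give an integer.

Dmitri is directly tied to Ursula. That is 1 neighbor, so the degree of Dmitri is 1.

1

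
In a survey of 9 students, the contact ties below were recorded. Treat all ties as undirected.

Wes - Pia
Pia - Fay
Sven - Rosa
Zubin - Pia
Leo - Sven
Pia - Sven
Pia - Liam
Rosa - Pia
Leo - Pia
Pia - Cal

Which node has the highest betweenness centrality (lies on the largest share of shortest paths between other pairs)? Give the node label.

Unnormalized betweenness of each node: Cal:0, Fay:0, Leo:0, Liam:0, Pia:51/2, Rosa:0, Sven:1/2, Wes:0, Zubin:0.
Pia has the largest value, 51/2, making it the main broker — the node through which the most shortest paths run.

Pia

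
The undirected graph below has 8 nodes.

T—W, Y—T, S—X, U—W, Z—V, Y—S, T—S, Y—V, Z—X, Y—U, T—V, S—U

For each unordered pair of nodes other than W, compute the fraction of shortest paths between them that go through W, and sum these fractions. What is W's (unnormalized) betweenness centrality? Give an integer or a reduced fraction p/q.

1/3

Pairs whose geodesics pass through W — U–T: 1/3.
All other pairs contribute 0.
Summing the contributions gives betweenness(W) = 1/3.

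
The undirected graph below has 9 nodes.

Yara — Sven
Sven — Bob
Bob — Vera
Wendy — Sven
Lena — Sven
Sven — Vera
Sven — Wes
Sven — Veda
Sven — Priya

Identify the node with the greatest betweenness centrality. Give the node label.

Sven

Unnormalized betweenness of each node: Bob:0, Lena:0, Priya:0, Sven:27, Veda:0, Vera:0, Wendy:0, Wes:0, Yara:0.
Sven has the largest value, 27, making it the main broker — the node through which the most shortest paths run.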